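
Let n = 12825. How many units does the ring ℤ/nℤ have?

6480

12825 = 3^3 · 5^2 · 19.
φ(12825) = 12825 · (1 − 1/3) · (1 − 1/5) · (1 − 1/19)
       = 12825 · 144/285 = 6480.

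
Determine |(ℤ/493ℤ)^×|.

First factor: 493 = 17 · 29.
φ(17) = 17 − 1 = 16.
φ(29) = 29 − 1 = 28.
Multiply: 16 · 28 = 448.

448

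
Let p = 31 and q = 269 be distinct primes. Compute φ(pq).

8040

φ(8339) = 8339 · (1 − 1/31) · (1 − 1/269)
       = 8339 · 8040/8339 = 8040.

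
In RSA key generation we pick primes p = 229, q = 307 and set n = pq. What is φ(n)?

For distinct primes, φ(pq) = (p−1)(q−1) = 228 × 306 = 69768.

69768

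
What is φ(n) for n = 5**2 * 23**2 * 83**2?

φ(5^2) = 5^2 − 5^1 = 25 − 5 = 20.
φ(23^2) = 23^2 − 23^1 = 529 − 23 = 506.
φ(83^2) = 83^2 − 83^1 = 6889 − 83 = 6806.
Since φ is multiplicative, φ(91107025) = 20 · 506 · 6806 = 68876720.

68876720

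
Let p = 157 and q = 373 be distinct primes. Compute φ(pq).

58032

φ(pq) = (p−1)(q−1) = 156 · 372 = 58032.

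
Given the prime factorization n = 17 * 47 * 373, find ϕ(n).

273792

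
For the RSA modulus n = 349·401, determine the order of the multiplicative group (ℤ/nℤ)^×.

φ(349) = 349 − 1 = 348.
φ(401) = 401 − 1 = 400.
Multiply: 348 · 400 = 139200.

139200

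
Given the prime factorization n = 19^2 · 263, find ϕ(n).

89604

φ(94943) = 94943 · (1 − 1/19) · (1 − 1/263)
       = 94943 · 4716/4997 = 89604.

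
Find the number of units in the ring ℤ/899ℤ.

840

First factor: 899 = 29 · 31.
φ(899) = 899 · (1 − 1/29) · (1 − 1/31)
       = 899 · 840/899 = 840.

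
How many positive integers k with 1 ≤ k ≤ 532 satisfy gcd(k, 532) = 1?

216

Prime factorization: 532 = 2**2 × 7 × 19.
φ(532) = 532 · (1 − 1/2) · (1 − 1/7) · (1 − 1/19)
       = 532 · 108/266 = 216.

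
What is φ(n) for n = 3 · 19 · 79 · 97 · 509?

φ(222326619) = 222326619 · (1 − 1/3) · (1 − 1/19) · (1 − 1/79) · (1 − 1/97) · (1 − 1/509)
       = 222326619 · 136940544/222326619 = 136940544.

136940544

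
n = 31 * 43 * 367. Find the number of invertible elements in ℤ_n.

461160

φ(489211) = 489211 · (1 − 1/31) · (1 − 1/43) · (1 − 1/367)
       = 489211 · 461160/489211 = 461160.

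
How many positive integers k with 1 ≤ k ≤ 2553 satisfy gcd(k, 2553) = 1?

1584

2553 = 3 * 23 * 37.
φ(2553) = 2553 · (1 − 1/3) · (1 − 1/23) · (1 − 1/37)
       = 2553 · 1584/2553 = 1584.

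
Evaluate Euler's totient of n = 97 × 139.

13248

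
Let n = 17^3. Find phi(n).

4624

φ(17^3) = 17^2·(17−1) = 289·16 = 4624.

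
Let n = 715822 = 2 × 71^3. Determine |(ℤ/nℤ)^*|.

352870

φ(715822) = 715822 · (1 − 1/2) · (1 − 1/71)
       = 715822 · 70/142 = 352870.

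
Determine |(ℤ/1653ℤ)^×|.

1008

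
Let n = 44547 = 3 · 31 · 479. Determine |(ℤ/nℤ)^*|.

28680

φ(3) = 3 − 1 = 2.
φ(31) = 31 − 1 = 30.
φ(479) = 479 − 1 = 478.
Since φ is multiplicative, φ(44547) = 2 · 30 · 478 = 28680.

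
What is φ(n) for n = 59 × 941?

φ(55519) = 55519 · (1 − 1/59) · (1 − 1/941)
       = 55519 · 54520/55519 = 54520.

54520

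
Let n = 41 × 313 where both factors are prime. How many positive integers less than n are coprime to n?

φ(pq) = (p−1)(q−1) = 40 · 312 = 12480.

12480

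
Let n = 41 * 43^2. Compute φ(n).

φ(75809) = 75809 · (1 − 1/41) · (1 − 1/43)
       = 75809 · 1680/1763 = 72240.

72240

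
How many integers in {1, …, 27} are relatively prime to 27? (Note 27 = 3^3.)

18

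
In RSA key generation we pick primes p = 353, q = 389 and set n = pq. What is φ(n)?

φ(n) = (p − 1)(q − 1) = (353−1)(389−1) = 352·388 = 136576.

136576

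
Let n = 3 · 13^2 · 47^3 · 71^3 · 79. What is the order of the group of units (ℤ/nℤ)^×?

872604567132480

φ(1488345197988909) = 1488345197988909 · (1 − 1/3) · (1 − 1/13) · (1 − 1/47) · (1 − 1/71) · (1 − 1/79)
       = 1488345197988909 · 6027840/10281297 = 872604567132480.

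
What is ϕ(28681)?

25872

28681 = 23 × 29 × 43.
φ(28681) = 28681 · (1 − 1/23) · (1 − 1/29) · (1 − 1/43)
       = 28681 · 25872/28681 = 25872.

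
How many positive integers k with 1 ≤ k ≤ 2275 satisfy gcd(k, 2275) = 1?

1440

Prime factorization: 2275 = 5^2 · 7 · 13.
φ(5^2) = 5^1·(5−1) = 5·4 = 20.
φ(7) = 7 − 1 = 6.
φ(13) = 13 − 1 = 12.
Multiply: 20 · 6 · 12 = 1440.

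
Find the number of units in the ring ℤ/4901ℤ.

Prime factorization: 4901 = 13^2 * 29.
φ(13^2) = 13^1·(13−1) = 13·12 = 156.
φ(29) = 29 − 1 = 28.
Multiply: 156 · 28 = 4368.

4368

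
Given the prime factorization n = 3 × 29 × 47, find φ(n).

2576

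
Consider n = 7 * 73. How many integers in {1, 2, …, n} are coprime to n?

φ(7) = 7 − 1 = 6.
φ(73) = 73 − 1 = 72.
φ(511) = 6 × 72 = 432.

432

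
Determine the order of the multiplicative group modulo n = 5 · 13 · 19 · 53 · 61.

φ(5) = 5 − 1 = 4.
φ(13) = 13 − 1 = 12.
φ(19) = 19 − 1 = 18.
φ(53) = 53 − 1 = 52.
φ(61) = 61 − 1 = 60.
Multiply: 4 · 12 · 18 · 52 · 60 = 2695680.

2695680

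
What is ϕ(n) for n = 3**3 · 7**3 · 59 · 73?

φ(3^3) = 3^3 − 3^2 = 27 − 9 = 18.
φ(7^3) = 7^3 − 7^2 = 343 − 49 = 294.
φ(59) = 59 − 1 = 58.
φ(73) = 73 − 1 = 72.
Since φ is multiplicative, φ(39887127) = 18 · 294 · 58 · 72 = 22099392.

22099392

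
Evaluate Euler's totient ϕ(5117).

Prime factorization: 5117 = 7 · 17 · 43.
φ(7) = 7 − 1 = 6.
φ(17) = 17 − 1 = 16.
φ(43) = 43 − 1 = 42.
Multiply: 6 · 16 · 42 = 4032.

4032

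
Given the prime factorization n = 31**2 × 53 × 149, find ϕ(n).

φ(31^2) = 31^2 − 31^1 = 961 − 31 = 930.
φ(53) = 53 − 1 = 52.
φ(149) = 149 − 1 = 148.
φ(7589017) = 930 × 52 × 148 = 7157280.

7157280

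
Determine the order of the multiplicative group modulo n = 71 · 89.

φ(6319) = 6319 · (1 − 1/71) · (1 − 1/89)
       = 6319 · 6160/6319 = 6160.

6160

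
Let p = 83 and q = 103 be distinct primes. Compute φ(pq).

8364

φ(83) = 83 − 1 = 82.
φ(103) = 103 − 1 = 102.
Since φ is multiplicative, φ(8549) = 82 · 102 = 8364.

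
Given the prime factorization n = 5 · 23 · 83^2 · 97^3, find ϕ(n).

540990100992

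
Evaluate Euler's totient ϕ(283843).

221760

Prime factorization: 283843 = 7 · 23 · 41 · 43.
φ(7) = 7 − 1 = 6.
φ(23) = 23 − 1 = 22.
φ(41) = 41 − 1 = 40.
φ(43) = 43 − 1 = 42.
Since φ is multiplicative, φ(283843) = 6 · 22 · 40 · 42 = 221760.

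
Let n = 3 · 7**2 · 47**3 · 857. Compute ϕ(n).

7306453056

φ(3) = 3 − 1 = 2.
φ(7^2) = 7^2 − 7^1 = 49 − 7 = 42.
φ(47^3) = 47^3 − 47^2 = 103823 − 2209 = 101614.
φ(857) = 857 − 1 = 856.
φ(13079517717) = 2 × 42 × 101614 × 856 = 7306453056.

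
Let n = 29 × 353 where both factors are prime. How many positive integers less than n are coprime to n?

9856

φ(10237) = 10237 · (1 − 1/29) · (1 − 1/353)
       = 10237 · 9856/10237 = 9856.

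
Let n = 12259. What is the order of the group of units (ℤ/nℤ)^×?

10560

Factor 12259: 12259 = 13 · 23 · 41.
φ(13) = 13 − 1 = 12.
φ(23) = 23 − 1 = 22.
φ(41) = 41 − 1 = 40.
φ(12259) = 12 × 22 × 40 = 10560.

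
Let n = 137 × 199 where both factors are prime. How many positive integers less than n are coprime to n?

φ(pq) = (p−1)(q−1) = 136 · 198 = 26928.

26928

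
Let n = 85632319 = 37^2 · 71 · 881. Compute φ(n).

φ(37^2) = 37^1·(37−1) = 37·36 = 1332.
φ(71) = 71 − 1 = 70.
φ(881) = 881 − 1 = 880.
Since φ is multiplicative, φ(85632319) = 1332 · 70 · 880 = 82051200.

82051200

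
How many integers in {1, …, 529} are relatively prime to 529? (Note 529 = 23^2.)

506

φ(529) = 529 · (1 − 1/23)
       = 529 · 22/23 = 506.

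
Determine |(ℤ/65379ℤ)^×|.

38880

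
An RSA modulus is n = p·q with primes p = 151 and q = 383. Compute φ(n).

φ(57833) = 57833 · (1 − 1/151) · (1 − 1/383)
       = 57833 · 57300/57833 = 57300.

57300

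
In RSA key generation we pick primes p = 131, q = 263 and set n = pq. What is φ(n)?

34060

For distinct primes, φ(pq) = (p−1)(q−1) = 130 × 262 = 34060.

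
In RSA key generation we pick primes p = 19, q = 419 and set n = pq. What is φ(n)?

φ(19) = 19 − 1 = 18.
φ(419) = 419 − 1 = 418.
Multiply: 18 · 418 = 7524.

7524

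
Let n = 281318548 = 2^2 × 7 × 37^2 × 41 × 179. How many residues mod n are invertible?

φ(2^2) = 2^1·(2−1) = 2·1 = 2.
φ(7) = 7 − 1 = 6.
φ(37^2) = 37^1·(37−1) = 37·36 = 1332.
φ(41) = 41 − 1 = 40.
φ(179) = 179 − 1 = 178.
Multiply: 2 · 6 · 1332 · 40 · 178 = 113806080.

113806080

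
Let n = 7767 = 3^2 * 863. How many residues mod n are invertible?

5172

φ(3^2) = 3^2 − 3^1 = 9 − 3 = 6.
φ(863) = 863 − 1 = 862.
Multiply: 6 · 862 = 5172.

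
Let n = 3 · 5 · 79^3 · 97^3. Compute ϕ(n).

3517656869376

φ(6749750748705) = 6749750748705 · (1 − 1/3) · (1 − 1/5) · (1 − 1/79) · (1 − 1/97)
       = 6749750748705 · 59904/114945 = 3517656869376.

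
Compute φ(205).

160

205 = 5 * 41.
φ(5) = 5 − 1 = 4.
φ(41) = 41 − 1 = 40.
φ(205) = 4 × 40 = 160.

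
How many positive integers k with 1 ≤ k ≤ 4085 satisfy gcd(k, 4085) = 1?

3024

Prime factorization: 4085 = 5 · 19 · 43.
φ(4085) = 4085 · (1 − 1/5) · (1 − 1/19) · (1 − 1/43)
       = 4085 · 3024/4085 = 3024.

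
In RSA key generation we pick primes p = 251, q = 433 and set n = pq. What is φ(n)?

108000

φ(251) = 251 − 1 = 250.
φ(433) = 433 − 1 = 432.
φ(108683) = 250 × 432 = 108000.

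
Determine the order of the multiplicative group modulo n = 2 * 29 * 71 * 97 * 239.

φ(2) = 2 − 1 = 1.
φ(29) = 29 − 1 = 28.
φ(71) = 71 − 1 = 70.
φ(97) = 97 − 1 = 96.
φ(239) = 239 − 1 = 238.
φ(95467594) = 1 × 28 × 70 × 96 × 238 = 44782080.

44782080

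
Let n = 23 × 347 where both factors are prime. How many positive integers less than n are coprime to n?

7612

φ(n) = (p − 1)(q − 1) = (23−1)(347−1) = 22·346 = 7612.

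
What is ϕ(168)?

48

First factor: 168 = 2^3 · 3 · 7.
φ(2^3) = 2^2·(2−1) = 4·1 = 4.
φ(3) = 3 − 1 = 2.
φ(7) = 7 − 1 = 6.
Multiply: 4 · 2 · 6 = 48.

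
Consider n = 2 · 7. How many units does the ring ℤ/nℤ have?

6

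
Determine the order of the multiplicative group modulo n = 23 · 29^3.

518056

φ(560947) = 560947 · (1 − 1/23) · (1 − 1/29)
       = 560947 · 616/667 = 518056.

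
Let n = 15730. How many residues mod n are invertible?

First factor: 15730 = 2 · 5 · 11^2 · 13.
φ(2) = 2 − 1 = 1.
φ(5) = 5 − 1 = 4.
φ(11^2) = 11^2 − 11^1 = 121 − 11 = 110.
φ(13) = 13 − 1 = 12.
Multiply: 1 · 4 · 110 · 12 = 5280.

5280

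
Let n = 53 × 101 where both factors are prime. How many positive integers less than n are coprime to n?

5200

For distinct primes, φ(pq) = (p−1)(q−1) = 52 × 100 = 5200.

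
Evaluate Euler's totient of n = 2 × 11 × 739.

7380

φ(16258) = 16258 · (1 − 1/2) · (1 − 1/11) · (1 − 1/739)
       = 16258 · 7380/16258 = 7380.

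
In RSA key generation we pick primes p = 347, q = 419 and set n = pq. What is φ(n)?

φ(pq) = (p−1)(q−1) = 346 · 418 = 144628.

144628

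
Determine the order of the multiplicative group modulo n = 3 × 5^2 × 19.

φ(3) = 3 − 1 = 2.
φ(5^2) = 5^1·(5−1) = 5·4 = 20.
φ(19) = 19 − 1 = 18.
Since φ is multiplicative, φ(1425) = 2 · 20 · 18 = 720.

720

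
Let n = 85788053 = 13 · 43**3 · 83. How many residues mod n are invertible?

76415472

φ(85788053) = 85788053 · (1 − 1/13) · (1 − 1/43) · (1 − 1/83)
       = 85788053 · 41328/46397 = 76415472.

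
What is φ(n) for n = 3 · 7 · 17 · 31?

5760

φ(11067) = 11067 · (1 − 1/3) · (1 − 1/7) · (1 − 1/17) · (1 − 1/31)
       = 11067 · 5760/11067 = 5760.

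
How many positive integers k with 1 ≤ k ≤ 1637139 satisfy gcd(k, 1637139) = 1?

889056

Prime factorization: 1637139 = 3 · 7^3 · 37 · 43.
φ(3) = 3 − 1 = 2.
φ(7^3) = 7^3 − 7^2 = 343 − 49 = 294.
φ(37) = 37 − 1 = 36.
φ(43) = 43 − 1 = 42.
Multiply: 2 · 294 · 36 · 42 = 889056.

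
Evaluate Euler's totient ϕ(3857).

3024

Prime factorization: 3857 = 7 * 19 * 29.
φ(7) = 7 − 1 = 6.
φ(19) = 19 − 1 = 18.
φ(29) = 29 − 1 = 28.
Since φ is multiplicative, φ(3857) = 6 · 18 · 28 = 3024.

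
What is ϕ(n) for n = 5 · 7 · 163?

3888

φ(5) = 5 − 1 = 4.
φ(7) = 7 − 1 = 6.
φ(163) = 163 − 1 = 162.
Multiply: 4 · 6 · 162 = 3888.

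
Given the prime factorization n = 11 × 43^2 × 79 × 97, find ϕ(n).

135233280

φ(11) = 11 − 1 = 10.
φ(43^2) = 43^2 − 43^1 = 1849 − 43 = 1806.
φ(79) = 79 − 1 = 78.
φ(97) = 97 − 1 = 96.
Since φ is multiplicative, φ(155857757) = 10 · 1806 · 78 · 96 = 135233280.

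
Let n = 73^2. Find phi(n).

5256

φ(5329) = 5329 · (1 − 1/73)
       = 5329 · 72/73 = 5256.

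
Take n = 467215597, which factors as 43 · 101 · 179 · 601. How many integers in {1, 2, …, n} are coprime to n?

φ(467215597) = 467215597 · (1 − 1/43) · (1 − 1/101) · (1 − 1/179) · (1 − 1/601)
       = 467215597 · 448560000/467215597 = 448560000.

448560000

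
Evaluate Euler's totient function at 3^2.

6

φ(3^2) = 3^2 − 3^1 = 9 − 3 = 6.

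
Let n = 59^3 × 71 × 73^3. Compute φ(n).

φ(59^3) = 59^3 − 59^2 = 205379 − 3481 = 201898.
φ(71) = 71 − 1 = 70.
φ(73^3) = 73^2·(73−1) = 5329·72 = 383688.
φ(5672610493453) = 201898 × 70 × 383688 = 5422608787680.

5422608787680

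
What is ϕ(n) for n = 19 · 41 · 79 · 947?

φ(58279327) = 58279327 · (1 − 1/19) · (1 − 1/41) · (1 − 1/79) · (1 − 1/947)
       = 58279327 · 53127360/58279327 = 53127360.

53127360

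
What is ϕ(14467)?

Factor 14467: 14467 = 17 · 23 · 37.
φ(14467) = 14467 · (1 − 1/17) · (1 − 1/23) · (1 − 1/37)
       = 14467 · 12672/14467 = 12672.

12672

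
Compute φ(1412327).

1088640

First factor: 1412327 = 7**2 × 19 × 37 × 41.
φ(7^2) = 7^1·(7−1) = 7·6 = 42.
φ(19) = 19 − 1 = 18.
φ(37) = 37 − 1 = 36.
φ(41) = 41 − 1 = 40.
Since φ is multiplicative, φ(1412327) = 42 · 18 · 36 · 40 = 1088640.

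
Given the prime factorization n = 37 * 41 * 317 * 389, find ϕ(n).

176555520

φ(187065821) = 187065821 · (1 − 1/37) · (1 − 1/41) · (1 − 1/317) · (1 − 1/389)
       = 187065821 · 176555520/187065821 = 176555520.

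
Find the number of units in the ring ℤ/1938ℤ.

576

Factor 1938: 1938 = 2 · 3 · 17 · 19.
φ(1938) = 1938 · (1 − 1/2) · (1 − 1/3) · (1 − 1/17) · (1 − 1/19)
       = 1938 · 576/1938 = 576.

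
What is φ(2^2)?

2

φ(4) = 4 · (1 − 1/2)
       = 4 · 1/2 = 2.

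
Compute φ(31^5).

27705630

φ(28629151) = 28629151 · (1 − 1/31)
       = 28629151 · 30/31 = 27705630.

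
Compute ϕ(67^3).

φ(300763) = 300763 · (1 − 1/67)
       = 300763 · 66/67 = 296274.

296274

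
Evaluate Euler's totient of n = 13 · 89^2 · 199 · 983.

φ(13) = 13 − 1 = 12.
φ(89^2) = 89^1·(89−1) = 89·88 = 7832.
φ(199) = 199 − 1 = 198.
φ(983) = 983 − 1 = 982.
Since φ is multiplicative, φ(20143269341) = 12 · 7832 · 198 · 982 = 18273873024.

18273873024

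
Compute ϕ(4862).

Factor 4862: 4862 = 2 · 11 · 13 · 17.
φ(4862) = 4862 · (1 − 1/2) · (1 − 1/11) · (1 − 1/13) · (1 − 1/17)
       = 4862 · 1920/4862 = 1920.

1920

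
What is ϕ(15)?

First factor: 15 = 3 · 5.
φ(3) = 3 − 1 = 2.
φ(5) = 5 − 1 = 4.
Multiply: 2 · 4 = 8.

8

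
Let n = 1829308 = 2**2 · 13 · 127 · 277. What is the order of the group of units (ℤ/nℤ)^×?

φ(2^2) = 2^1·(2−1) = 2·1 = 2.
φ(13) = 13 − 1 = 12.
φ(127) = 127 − 1 = 126.
φ(277) = 277 − 1 = 276.
Since φ is multiplicative, φ(1829308) = 2 · 12 · 126 · 276 = 834624.

834624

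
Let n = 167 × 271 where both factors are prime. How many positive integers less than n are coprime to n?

44820

φ(45257) = 45257 · (1 − 1/167) · (1 − 1/271)
       = 45257 · 44820/45257 = 44820.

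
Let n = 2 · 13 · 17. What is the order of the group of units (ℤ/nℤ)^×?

192

φ(2) = 2 − 1 = 1.
φ(13) = 13 − 1 = 12.
φ(17) = 17 − 1 = 16.
Multiply: 1 · 12 · 16 = 192.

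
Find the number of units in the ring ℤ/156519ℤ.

Factor 156519: 156519 = 3**3 · 11 · 17 · 31.
φ(3^3) = 3^2·(3−1) = 9·2 = 18.
φ(11) = 11 − 1 = 10.
φ(17) = 17 − 1 = 16.
φ(31) = 31 − 1 = 30.
φ(156519) = 18 × 10 × 16 × 30 = 86400.

86400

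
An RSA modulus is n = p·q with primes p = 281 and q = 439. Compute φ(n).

122640

φ(281) = 281 − 1 = 280.
φ(439) = 439 − 1 = 438.
φ(123359) = 280 × 438 = 122640.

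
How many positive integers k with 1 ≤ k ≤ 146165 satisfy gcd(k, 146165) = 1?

146165 = 5 × 23 × 31 × 41.
φ(5) = 5 − 1 = 4.
φ(23) = 23 − 1 = 22.
φ(31) = 31 − 1 = 30.
φ(41) = 41 − 1 = 40.
Multiply: 4 · 22 · 30 · 40 = 105600.

105600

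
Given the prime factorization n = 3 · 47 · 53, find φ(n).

φ(7473) = 7473 · (1 − 1/3) · (1 − 1/47) · (1 − 1/53)
       = 7473 · 4784/7473 = 4784.

4784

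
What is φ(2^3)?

φ(2^3) = 2^2·(2−1) = 4·1 = 4.

4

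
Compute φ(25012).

11232

First factor: 25012 = 2^2 * 13^2 * 37.
φ(2^2) = 2^2 − 2^1 = 4 − 2 = 2.
φ(13^2) = 13^1·(13−1) = 13·12 = 156.
φ(37) = 37 − 1 = 36.
Multiply: 2 · 156 · 36 = 11232.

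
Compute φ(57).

First factor: 57 = 3 · 19.
φ(57) = 57 · (1 − 1/3) · (1 − 1/19)
       = 57 · 36/57 = 36.

36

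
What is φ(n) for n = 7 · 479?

2868

φ(7) = 7 − 1 = 6.
φ(479) = 479 − 1 = 478.
φ(3353) = 6 × 478 = 2868.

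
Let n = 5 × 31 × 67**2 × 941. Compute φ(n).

φ(654743095) = 654743095 · (1 − 1/5) · (1 − 1/31) · (1 − 1/67) · (1 − 1/941)
       = 654743095 · 7444800/9772285 = 498801600.

498801600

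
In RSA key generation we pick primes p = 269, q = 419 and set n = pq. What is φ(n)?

φ(112711) = 112711 · (1 − 1/269) · (1 − 1/419)
       = 112711 · 112024/112711 = 112024.

112024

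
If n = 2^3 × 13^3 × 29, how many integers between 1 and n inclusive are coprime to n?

φ(2^3) = 2^2·(2−1) = 4·1 = 4.
φ(13^3) = 13^2·(13−1) = 169·12 = 2028.
φ(29) = 29 − 1 = 28.
φ(509704) = 4 × 2028 × 28 = 227136.

227136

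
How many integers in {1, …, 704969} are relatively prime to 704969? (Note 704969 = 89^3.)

φ(89^3) = 89^3 − 89^2 = 704969 − 7921 = 697048.

697048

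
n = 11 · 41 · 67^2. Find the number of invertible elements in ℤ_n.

1768800

φ(2024539) = 2024539 · (1 − 1/11) · (1 − 1/41) · (1 − 1/67)
       = 2024539 · 26400/30217 = 1768800.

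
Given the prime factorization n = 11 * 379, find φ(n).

3780

φ(11) = 11 − 1 = 10.
φ(379) = 379 − 1 = 378.
φ(4169) = 10 × 378 = 3780.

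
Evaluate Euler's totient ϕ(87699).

52800

Factor 87699: 87699 = 3 × 23 × 31 × 41.
φ(87699) = 87699 · (1 − 1/3) · (1 − 1/23) · (1 − 1/31) · (1 − 1/41)
       = 87699 · 52800/87699 = 52800.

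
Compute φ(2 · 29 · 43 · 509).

597408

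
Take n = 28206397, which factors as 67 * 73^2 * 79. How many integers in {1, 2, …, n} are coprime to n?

27057888

φ(67) = 67 − 1 = 66.
φ(73^2) = 73^1·(73−1) = 73·72 = 5256.
φ(79) = 79 − 1 = 78.
Multiply: 66 · 5256 · 78 = 27057888.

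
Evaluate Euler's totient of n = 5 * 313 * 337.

419328

φ(5) = 5 − 1 = 4.
φ(313) = 313 − 1 = 312.
φ(337) = 337 − 1 = 336.
Since φ is multiplicative, φ(527405) = 4 · 312 · 336 = 419328.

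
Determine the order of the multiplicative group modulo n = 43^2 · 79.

φ(43^2) = 43^2 − 43^1 = 1849 − 43 = 1806.
φ(79) = 79 − 1 = 78.
Multiply: 1806 · 78 = 140868.

140868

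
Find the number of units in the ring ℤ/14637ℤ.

7680

Prime factorization: 14637 = 3 × 7 × 17 × 41.
φ(14637) = 14637 · (1 − 1/3) · (1 − 1/7) · (1 − 1/17) · (1 − 1/41)
       = 14637 · 7680/14637 = 7680.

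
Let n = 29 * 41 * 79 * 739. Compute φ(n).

φ(69415009) = 69415009 · (1 − 1/29) · (1 − 1/41) · (1 − 1/79) · (1 − 1/739)
       = 69415009 · 64471680/69415009 = 64471680.

64471680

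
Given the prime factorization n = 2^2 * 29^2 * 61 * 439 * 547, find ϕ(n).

23302581120

φ(2^2) = 2^2 − 2^1 = 4 − 2 = 2.
φ(29^2) = 29^1·(29−1) = 29·28 = 812.
φ(61) = 61 − 1 = 60.
φ(439) = 439 − 1 = 438.
φ(547) = 547 − 1 = 546.
Multiply: 2 · 812 · 60 · 438 · 546 = 23302581120.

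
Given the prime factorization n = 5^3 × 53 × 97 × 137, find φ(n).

φ(88039625) = 88039625 · (1 − 1/5) · (1 − 1/53) · (1 − 1/97) · (1 − 1/137)
       = 88039625 · 2715648/3521585 = 67891200.

67891200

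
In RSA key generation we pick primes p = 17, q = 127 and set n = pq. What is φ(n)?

φ(n) = (p − 1)(q − 1) = (17−1)(127−1) = 16·126 = 2016.

2016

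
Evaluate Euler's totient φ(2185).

1584

2185 = 5 · 19 · 23.
φ(5) = 5 − 1 = 4.
φ(19) = 19 − 1 = 18.
φ(23) = 23 − 1 = 22.
Multiply: 4 · 18 · 22 = 1584.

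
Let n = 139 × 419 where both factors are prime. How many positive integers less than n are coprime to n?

57684

φ(58241) = 58241 · (1 − 1/139) · (1 − 1/419)
       = 58241 · 57684/58241 = 57684.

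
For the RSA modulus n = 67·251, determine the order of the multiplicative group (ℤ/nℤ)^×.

16500

For distinct primes, φ(pq) = (p−1)(q−1) = 66 × 250 = 16500.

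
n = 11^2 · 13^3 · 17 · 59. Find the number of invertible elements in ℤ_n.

207018240

φ(11^2) = 11^2 − 11^1 = 121 − 11 = 110.
φ(13^3) = 13^2·(13−1) = 169·12 = 2028.
φ(17) = 17 − 1 = 16.
φ(59) = 59 − 1 = 58.
Since φ is multiplicative, φ(266634511) = 110 · 2028 · 16 · 58 = 207018240.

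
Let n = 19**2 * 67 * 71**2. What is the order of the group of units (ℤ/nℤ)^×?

112182840

φ(121926667) = 121926667 · (1 − 1/19) · (1 − 1/67) · (1 − 1/71)
       = 121926667 · 83160/90383 = 112182840.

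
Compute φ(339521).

262080

First factor: 339521 = 7^2 * 13^2 * 41.
φ(339521) = 339521 · (1 − 1/7) · (1 − 1/13) · (1 − 1/41)
       = 339521 · 2880/3731 = 262080.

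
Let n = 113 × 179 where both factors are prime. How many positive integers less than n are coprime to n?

φ(pq) = (p−1)(q−1) = 112 · 178 = 19936.

19936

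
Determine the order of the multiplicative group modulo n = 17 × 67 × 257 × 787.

212484096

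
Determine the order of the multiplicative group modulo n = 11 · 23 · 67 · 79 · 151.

φ(202208479) = 202208479 · (1 − 1/11) · (1 − 1/23) · (1 − 1/67) · (1 − 1/79) · (1 − 1/151)
       = 202208479 · 169884000/202208479 = 169884000.

169884000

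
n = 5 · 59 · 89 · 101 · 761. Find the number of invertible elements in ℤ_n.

φ(2017985555) = 2017985555 · (1 − 1/5) · (1 − 1/59) · (1 − 1/89) · (1 − 1/101) · (1 − 1/761)
       = 2017985555 · 1551616000/2017985555 = 1551616000.

1551616000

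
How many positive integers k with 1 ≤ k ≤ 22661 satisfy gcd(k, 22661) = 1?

20160

22661 = 17 · 31 · 43.
φ(17) = 17 − 1 = 16.
φ(31) = 31 − 1 = 30.
φ(43) = 43 − 1 = 42.
Since φ is multiplicative, φ(22661) = 16 · 30 · 42 = 20160.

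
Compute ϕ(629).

576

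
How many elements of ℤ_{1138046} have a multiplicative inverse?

438048

Prime factorization: 1138046 = 2 · 7 · 13^3 · 37.
φ(1138046) = 1138046 · (1 − 1/2) · (1 − 1/7) · (1 − 1/13) · (1 − 1/37)
       = 1138046 · 2592/6734 = 438048.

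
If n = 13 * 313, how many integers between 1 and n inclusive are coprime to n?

φ(4069) = 4069 · (1 − 1/13) · (1 − 1/313)
       = 4069 · 3744/4069 = 3744.

3744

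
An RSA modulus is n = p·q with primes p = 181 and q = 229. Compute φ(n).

φ(181) = 181 − 1 = 180.
φ(229) = 229 − 1 = 228.
φ(41449) = 180 × 228 = 41040.

41040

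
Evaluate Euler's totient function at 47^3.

φ(103823) = 103823 · (1 − 1/47)
       = 103823 · 46/47 = 101614.

101614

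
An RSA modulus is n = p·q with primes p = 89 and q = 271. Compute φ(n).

23760

For distinct primes, φ(pq) = (p−1)(q−1) = 88 × 270 = 23760.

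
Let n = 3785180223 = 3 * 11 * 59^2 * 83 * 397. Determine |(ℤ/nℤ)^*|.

φ(3785180223) = 3785180223 · (1 − 1/3) · (1 − 1/11) · (1 − 1/59) · (1 − 1/83) · (1 − 1/397)
       = 3785180223 · 37667520/64155597 = 2222383680.

2222383680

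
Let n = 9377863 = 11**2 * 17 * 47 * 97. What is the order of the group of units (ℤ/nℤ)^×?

φ(11^2) = 11^2 − 11^1 = 121 − 11 = 110.
φ(17) = 17 − 1 = 16.
φ(47) = 47 − 1 = 46.
φ(97) = 97 − 1 = 96.
Multiply: 110 · 16 · 46 · 96 = 7772160.

7772160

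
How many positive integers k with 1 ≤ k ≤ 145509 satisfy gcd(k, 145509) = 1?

Factor 145509: 145509 = 3 × 7 × 13^2 × 41.
φ(3) = 3 − 1 = 2.
φ(7) = 7 − 1 = 6.
φ(13^2) = 13^2 − 13^1 = 169 − 13 = 156.
φ(41) = 41 − 1 = 40.
φ(145509) = 2 × 6 × 156 × 40 = 74880.

74880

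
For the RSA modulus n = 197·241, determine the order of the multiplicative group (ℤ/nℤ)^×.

47040

φ(pq) = (p−1)(q−1) = 196 · 240 = 47040.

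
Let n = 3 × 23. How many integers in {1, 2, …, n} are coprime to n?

φ(69) = 69 · (1 − 1/3) · (1 − 1/23)
       = 69 · 44/69 = 44.

44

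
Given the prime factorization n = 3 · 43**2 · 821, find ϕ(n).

2961840

φ(4554087) = 4554087 · (1 − 1/3) · (1 − 1/43) · (1 − 1/821)
       = 4554087 · 68880/105909 = 2961840.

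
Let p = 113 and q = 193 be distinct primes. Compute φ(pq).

21504

φ(113) = 113 − 1 = 112.
φ(193) = 193 − 1 = 192.
φ(21809) = 112 × 192 = 21504.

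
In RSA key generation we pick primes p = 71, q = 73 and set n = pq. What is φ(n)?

φ(pq) = (p−1)(q−1) = 70 · 72 = 5040.

5040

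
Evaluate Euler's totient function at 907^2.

821742

φ(907^2) = 907^2 − 907^1 = 822649 − 907 = 821742.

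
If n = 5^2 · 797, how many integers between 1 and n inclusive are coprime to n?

15920

φ(19925) = 19925 · (1 − 1/5) · (1 − 1/797)
       = 19925 · 3184/3985 = 15920.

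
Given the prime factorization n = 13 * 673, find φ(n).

8064

φ(8749) = 8749 · (1 − 1/13) · (1 − 1/673)
       = 8749 · 8064/8749 = 8064.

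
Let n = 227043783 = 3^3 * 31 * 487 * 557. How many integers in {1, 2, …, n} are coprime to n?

φ(3^3) = 3^2·(3−1) = 9·2 = 18.
φ(31) = 31 − 1 = 30.
φ(487) = 487 − 1 = 486.
φ(557) = 557 − 1 = 556.
φ(227043783) = 18 × 30 × 486 × 556 = 145916640.

145916640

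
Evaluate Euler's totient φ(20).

Factor 20: 20 = 2**2 × 5.
φ(20) = 20 · (1 − 1/2) · (1 − 1/5)
       = 20 · 4/10 = 8.

8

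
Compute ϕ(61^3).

223260

φ(226981) = 226981 · (1 − 1/61)
       = 226981 · 60/61 = 223260.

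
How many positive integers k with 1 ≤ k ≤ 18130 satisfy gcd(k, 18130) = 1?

6048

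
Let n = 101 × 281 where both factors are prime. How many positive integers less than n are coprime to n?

28000

φ(pq) = (p−1)(q−1) = 100 · 280 = 28000.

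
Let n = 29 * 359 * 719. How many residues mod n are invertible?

φ(7485509) = 7485509 · (1 − 1/29) · (1 − 1/359) · (1 − 1/719)
       = 7485509 · 7197232/7485509 = 7197232.

7197232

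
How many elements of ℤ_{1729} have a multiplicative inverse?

1296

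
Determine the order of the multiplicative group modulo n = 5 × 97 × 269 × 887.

φ(115722455) = 115722455 · (1 − 1/5) · (1 − 1/97) · (1 − 1/269) · (1 − 1/887)
       = 115722455 · 91180032/115722455 = 91180032.

91180032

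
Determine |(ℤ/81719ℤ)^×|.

First factor: 81719 = 11 · 17 · 19 · 23.
φ(11) = 11 − 1 = 10.
φ(17) = 17 − 1 = 16.
φ(19) = 19 − 1 = 18.
φ(23) = 23 − 1 = 22.
Since φ is multiplicative, φ(81719) = 10 · 16 · 18 · 22 = 63360.

63360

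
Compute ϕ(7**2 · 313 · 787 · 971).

9990751680

φ(11720182649) = 11720182649 · (1 − 1/7) · (1 − 1/313) · (1 − 1/787) · (1 − 1/971)
       = 11720182649 · 1427250240/1674311807 = 9990751680.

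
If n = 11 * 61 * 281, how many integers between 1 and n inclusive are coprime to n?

168000

φ(188551) = 188551 · (1 − 1/11) · (1 − 1/61) · (1 − 1/281)
       = 188551 · 168000/188551 = 168000.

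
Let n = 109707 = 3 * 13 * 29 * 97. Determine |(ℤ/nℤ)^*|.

64512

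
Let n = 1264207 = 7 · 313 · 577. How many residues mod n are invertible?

1078272

φ(1264207) = 1264207 · (1 − 1/7) · (1 − 1/313) · (1 − 1/577)
       = 1264207 · 1078272/1264207 = 1078272.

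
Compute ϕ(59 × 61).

φ(59) = 59 − 1 = 58.
φ(61) = 61 − 1 = 60.
Since φ is multiplicative, φ(3599) = 58 · 60 = 3480.

3480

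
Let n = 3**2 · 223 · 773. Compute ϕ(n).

1028304

φ(1551411) = 1551411 · (1 − 1/3) · (1 − 1/223) · (1 − 1/773)
       = 1551411 · 342768/517137 = 1028304.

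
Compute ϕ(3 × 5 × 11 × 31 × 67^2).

10612800

φ(22961235) = 22961235 · (1 − 1/3) · (1 − 1/5) · (1 − 1/11) · (1 − 1/31) · (1 − 1/67)
       = 22961235 · 158400/342705 = 10612800.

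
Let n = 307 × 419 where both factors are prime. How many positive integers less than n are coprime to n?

127908

For distinct primes, φ(pq) = (p−1)(q−1) = 306 × 418 = 127908.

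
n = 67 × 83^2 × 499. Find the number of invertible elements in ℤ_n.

φ(230319937) = 230319937 · (1 − 1/67) · (1 − 1/83) · (1 − 1/499)
       = 230319937 · 2695176/2774939 = 223699608.

223699608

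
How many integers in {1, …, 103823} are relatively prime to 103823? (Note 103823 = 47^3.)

101614

φ(47^3) = 47^2·(47−1) = 2209·46 = 101614.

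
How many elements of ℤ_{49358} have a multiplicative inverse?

Factor 49358: 49358 = 2 · 23 · 29 · 37.
φ(49358) = 49358 · (1 − 1/2) · (1 − 1/23) · (1 − 1/29) · (1 − 1/37)
       = 49358 · 22176/49358 = 22176.

22176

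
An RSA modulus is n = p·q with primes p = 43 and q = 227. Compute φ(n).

φ(9761) = 9761 · (1 − 1/43) · (1 − 1/227)
       = 9761 · 9492/9761 = 9492.

9492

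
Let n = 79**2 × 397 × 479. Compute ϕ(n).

1166392656

φ(79^2) = 79^1·(79−1) = 79·78 = 6162.
φ(397) = 397 − 1 = 396.
φ(479) = 479 − 1 = 478.
Since φ is multiplicative, φ(1186807283) = 6162 · 396 · 478 = 1166392656.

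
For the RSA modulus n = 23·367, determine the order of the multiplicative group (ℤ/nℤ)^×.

8052

φ(23) = 23 − 1 = 22.
φ(367) = 367 − 1 = 366.
φ(8441) = 22 × 366 = 8052.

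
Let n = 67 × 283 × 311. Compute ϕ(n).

5769720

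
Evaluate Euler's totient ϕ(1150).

440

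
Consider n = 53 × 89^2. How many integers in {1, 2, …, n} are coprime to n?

φ(53) = 53 − 1 = 52.
φ(89^2) = 89^2 − 89^1 = 7921 − 89 = 7832.
Since φ is multiplicative, φ(419813) = 52 · 7832 = 407264.

407264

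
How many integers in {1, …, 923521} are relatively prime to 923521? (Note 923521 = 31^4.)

893730

φ(923521) = 923521 · (1 − 1/31)
       = 923521 · 30/31 = 893730.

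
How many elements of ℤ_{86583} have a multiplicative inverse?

Prime factorization: 86583 = 3 * 7**2 * 19 * 31.
φ(86583) = 86583 · (1 − 1/3) · (1 − 1/7) · (1 − 1/19) · (1 − 1/31)
       = 86583 · 6480/12369 = 45360.

45360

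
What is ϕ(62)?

First factor: 62 = 2 · 31.
φ(2) = 2 − 1 = 1.
φ(31) = 31 − 1 = 30.
Multiply: 1 · 30 = 30.

30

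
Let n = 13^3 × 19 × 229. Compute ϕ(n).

8322912

φ(9559147) = 9559147 · (1 − 1/13) · (1 − 1/19) · (1 − 1/229)
       = 9559147 · 49248/56563 = 8322912.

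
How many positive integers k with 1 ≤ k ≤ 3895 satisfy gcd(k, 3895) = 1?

2880

Prime factorization: 3895 = 5 · 19 · 41.
φ(5) = 5 − 1 = 4.
φ(19) = 19 − 1 = 18.
φ(41) = 41 − 1 = 40.
Since φ is multiplicative, φ(3895) = 4 · 18 · 40 = 2880.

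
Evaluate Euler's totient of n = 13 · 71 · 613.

514080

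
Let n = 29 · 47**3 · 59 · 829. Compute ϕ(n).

136637500608

φ(29) = 29 − 1 = 28.
φ(47^3) = 47^3 − 47^2 = 103823 − 2209 = 101614.
φ(59) = 59 − 1 = 58.
φ(829) = 829 − 1 = 828.
Since φ is multiplicative, φ(147264515837) = 28 · 101614 · 58 · 828 = 136637500608.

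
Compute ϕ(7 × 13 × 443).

31824

φ(7) = 7 − 1 = 6.
φ(13) = 13 − 1 = 12.
φ(443) = 443 − 1 = 442.
Since φ is multiplicative, φ(40313) = 6 · 12 · 442 = 31824.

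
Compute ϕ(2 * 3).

φ(6) = 6 · (1 − 1/2) · (1 − 1/3)
       = 6 · 2/6 = 2.

2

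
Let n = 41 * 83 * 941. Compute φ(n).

φ(3202223) = 3202223 · (1 − 1/41) · (1 − 1/83) · (1 − 1/941)
       = 3202223 · 3083200/3202223 = 3083200.

3083200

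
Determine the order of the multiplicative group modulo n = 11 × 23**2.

5060

φ(11) = 11 − 1 = 10.
φ(23^2) = 23^1·(23−1) = 23·22 = 506.
φ(5819) = 10 × 506 = 5060.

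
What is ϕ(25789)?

Prime factorization: 25789 = 17 · 37 · 41.
φ(25789) = 25789 · (1 − 1/17) · (1 − 1/37) · (1 − 1/41)
       = 25789 · 23040/25789 = 23040.

23040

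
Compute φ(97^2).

9312

φ(97^2) = 97^2 − 97^1 = 9409 − 97 = 9312.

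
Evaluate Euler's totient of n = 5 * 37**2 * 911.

φ(6235795) = 6235795 · (1 − 1/5) · (1 − 1/37) · (1 − 1/911)
       = 6235795 · 131040/168535 = 4848480.

4848480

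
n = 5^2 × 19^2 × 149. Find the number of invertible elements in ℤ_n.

1012320

φ(1344725) = 1344725 · (1 − 1/5) · (1 − 1/19) · (1 − 1/149)
       = 1344725 · 10656/14155 = 1012320.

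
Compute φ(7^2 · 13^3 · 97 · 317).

2583899136

φ(7^2) = 7^2 − 7^1 = 49 − 7 = 42.
φ(13^3) = 13^2·(13−1) = 169·12 = 2028.
φ(97) = 97 − 1 = 96.
φ(317) = 317 − 1 = 316.
Multiply: 42 · 2028 · 96 · 316 = 2583899136.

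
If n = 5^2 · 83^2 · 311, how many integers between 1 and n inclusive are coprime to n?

42197200

φ(53561975) = 53561975 · (1 − 1/5) · (1 − 1/83) · (1 − 1/311)
       = 53561975 · 101680/129065 = 42197200.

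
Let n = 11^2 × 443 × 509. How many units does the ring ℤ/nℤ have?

24698960

φ(27283927) = 27283927 · (1 − 1/11) · (1 − 1/443) · (1 − 1/509)
       = 27283927 · 2245360/2480357 = 24698960.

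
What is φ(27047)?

24192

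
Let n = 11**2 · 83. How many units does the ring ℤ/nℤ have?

φ(10043) = 10043 · (1 − 1/11) · (1 − 1/83)
       = 10043 · 820/913 = 9020.

9020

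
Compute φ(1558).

Factor 1558: 1558 = 2 × 19 × 41.
φ(2) = 2 − 1 = 1.
φ(19) = 19 − 1 = 18.
φ(41) = 41 − 1 = 40.
Multiply: 1 · 18 · 40 = 720.

720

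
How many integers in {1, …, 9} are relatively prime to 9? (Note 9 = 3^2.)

φ(9) = 9 · (1 − 1/3)
       = 9 · 2/3 = 6.

6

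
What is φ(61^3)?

φ(226981) = 226981 · (1 − 1/61)
       = 226981 · 60/61 = 223260.

223260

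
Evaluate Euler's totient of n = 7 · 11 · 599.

φ(46123) = 46123 · (1 − 1/7) · (1 − 1/11) · (1 − 1/599)
       = 46123 · 35880/46123 = 35880.

35880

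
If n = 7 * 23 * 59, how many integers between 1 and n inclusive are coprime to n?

7656

φ(7) = 7 − 1 = 6.
φ(23) = 23 − 1 = 22.
φ(59) = 59 − 1 = 58.
φ(9499) = 6 × 22 × 58 = 7656.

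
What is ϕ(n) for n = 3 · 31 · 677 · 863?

φ(54335343) = 54335343 · (1 − 1/3) · (1 − 1/31) · (1 − 1/677) · (1 − 1/863)
       = 54335343 · 34962720/54335343 = 34962720.

34962720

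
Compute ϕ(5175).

2640

5175 = 3**2 · 5**2 · 23.
φ(3^2) = 3^2 − 3^1 = 9 − 3 = 6.
φ(5^2) = 5^2 − 5^1 = 25 − 5 = 20.
φ(23) = 23 − 1 = 22.
Multiply: 6 · 20 · 22 = 2640.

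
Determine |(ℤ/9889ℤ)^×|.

8400

Prime factorization: 9889 = 11 · 29 · 31.
φ(11) = 11 − 1 = 10.
φ(29) = 29 − 1 = 28.
φ(31) = 31 − 1 = 30.
Since φ is multiplicative, φ(9889) = 10 · 28 · 30 = 8400.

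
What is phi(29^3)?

φ(29^3) = 29^3 − 29^2 = 24389 − 841 = 23548.

23548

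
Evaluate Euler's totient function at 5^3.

φ(5^3) = 5^2·(5−1) = 25·4 = 100.

100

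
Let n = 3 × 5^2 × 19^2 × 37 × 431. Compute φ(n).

211766400

φ(3) = 3 − 1 = 2.
φ(5^2) = 5^2 − 5^1 = 25 − 5 = 20.
φ(19^2) = 19^1·(19−1) = 19·18 = 342.
φ(37) = 37 − 1 = 36.
φ(431) = 431 − 1 = 430.
Since φ is multiplicative, φ(431765025) = 2 · 20 · 342 · 36 · 430 = 211766400.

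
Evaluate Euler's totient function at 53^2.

φ(53^2) = 53^2 − 53^1 = 2809 − 53 = 2756.

2756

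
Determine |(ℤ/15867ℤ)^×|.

10080

Prime factorization: 15867 = 3**2 * 41 * 43.
φ(15867) = 15867 · (1 − 1/3) · (1 − 1/41) · (1 − 1/43)
       = 15867 · 3360/5289 = 10080.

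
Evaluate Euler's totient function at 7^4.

2058

φ(2401) = 2401 · (1 − 1/7)
       = 2401 · 6/7 = 2058.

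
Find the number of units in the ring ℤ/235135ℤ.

172800

First factor: 235135 = 5 * 31 * 37 * 41.
φ(235135) = 235135 · (1 − 1/5) · (1 − 1/31) · (1 − 1/37) · (1 − 1/41)
       = 235135 · 172800/235135 = 172800.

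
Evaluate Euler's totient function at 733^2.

536556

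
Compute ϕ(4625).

Factor 4625: 4625 = 5**3 · 37.
φ(5^3) = 5^2·(5−1) = 25·4 = 100.
φ(37) = 37 − 1 = 36.
Multiply: 100 · 36 = 3600.

3600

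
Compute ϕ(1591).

1512

Factor 1591: 1591 = 37 × 43.
φ(1591) = 1591 · (1 − 1/37) · (1 − 1/43)
       = 1591 · 1512/1591 = 1512.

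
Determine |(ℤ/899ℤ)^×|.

840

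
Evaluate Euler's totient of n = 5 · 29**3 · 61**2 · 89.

φ(40384403705) = 40384403705 · (1 − 1/5) · (1 − 1/29) · (1 − 1/61) · (1 − 1/89)
       = 40384403705 · 591360/787205 = 30337359360.

30337359360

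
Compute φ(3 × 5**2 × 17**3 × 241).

44390400

φ(88802475) = 88802475 · (1 − 1/3) · (1 − 1/5) · (1 − 1/17) · (1 − 1/241)
       = 88802475 · 30720/61455 = 44390400.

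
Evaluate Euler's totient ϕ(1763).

Prime factorization: 1763 = 41 · 43.
φ(41) = 41 − 1 = 40.
φ(43) = 43 − 1 = 42.
Multiply: 40 · 42 = 1680.

1680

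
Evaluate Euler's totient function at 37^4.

φ(1874161) = 1874161 · (1 − 1/37)
       = 1874161 · 36/37 = 1823508.

1823508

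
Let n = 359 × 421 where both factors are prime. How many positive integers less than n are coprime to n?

150360

For distinct primes, φ(pq) = (p−1)(q−1) = 358 × 420 = 150360.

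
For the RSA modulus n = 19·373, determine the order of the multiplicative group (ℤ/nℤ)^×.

6696

φ(n) = (p − 1)(q − 1) = (19−1)(373−1) = 18·372 = 6696.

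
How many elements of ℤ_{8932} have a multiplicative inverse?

3360

Factor 8932: 8932 = 2^2 * 7 * 11 * 29.
φ(2^2) = 2^2 − 2^1 = 4 − 2 = 2.
φ(7) = 7 − 1 = 6.
φ(11) = 11 − 1 = 10.
φ(29) = 29 − 1 = 28.
Multiply: 2 · 6 · 10 · 28 = 3360.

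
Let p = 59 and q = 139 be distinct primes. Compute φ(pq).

8004

φ(8201) = 8201 · (1 − 1/59) · (1 − 1/139)
       = 8201 · 8004/8201 = 8004.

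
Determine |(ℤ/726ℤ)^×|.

220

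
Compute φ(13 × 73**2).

63072

φ(13) = 13 − 1 = 12.
φ(73^2) = 73^1·(73−1) = 73·72 = 5256.
φ(69277) = 12 × 5256 = 63072.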